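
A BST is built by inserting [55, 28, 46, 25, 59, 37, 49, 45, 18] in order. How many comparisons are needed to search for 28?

Search path for 28: 55 -> 28
Found: True
Comparisons: 2


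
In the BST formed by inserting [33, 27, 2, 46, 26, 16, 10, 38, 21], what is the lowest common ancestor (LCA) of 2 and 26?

Tree insertion order: [33, 27, 2, 46, 26, 16, 10, 38, 21]
Tree (level-order array): [33, 27, 46, 2, None, 38, None, None, 26, None, None, 16, None, 10, 21]
In a BST, the LCA of p=2, q=26 is the first node v on the
root-to-leaf path with p <= v <= q (go left if both < v, right if both > v).
Walk from root:
  at 33: both 2 and 26 < 33, go left
  at 27: both 2 and 26 < 27, go left
  at 2: 2 <= 2 <= 26, this is the LCA
LCA = 2


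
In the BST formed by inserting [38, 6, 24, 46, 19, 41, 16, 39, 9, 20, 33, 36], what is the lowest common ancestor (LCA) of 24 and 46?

Tree insertion order: [38, 6, 24, 46, 19, 41, 16, 39, 9, 20, 33, 36]
Tree (level-order array): [38, 6, 46, None, 24, 41, None, 19, 33, 39, None, 16, 20, None, 36, None, None, 9]
In a BST, the LCA of p=24, q=46 is the first node v on the
root-to-leaf path with p <= v <= q (go left if both < v, right if both > v).
Walk from root:
  at 38: 24 <= 38 <= 46, this is the LCA
LCA = 38


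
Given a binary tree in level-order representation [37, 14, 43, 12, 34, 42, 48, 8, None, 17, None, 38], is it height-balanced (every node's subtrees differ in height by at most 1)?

Tree (level-order array): [37, 14, 43, 12, 34, 42, 48, 8, None, 17, None, 38]
Definition: a tree is height-balanced if, at every node, |h(left) - h(right)| <= 1 (empty subtree has height -1).
Bottom-up per-node check:
  node 8: h_left=-1, h_right=-1, diff=0 [OK], height=0
  node 12: h_left=0, h_right=-1, diff=1 [OK], height=1
  node 17: h_left=-1, h_right=-1, diff=0 [OK], height=0
  node 34: h_left=0, h_right=-1, diff=1 [OK], height=1
  node 14: h_left=1, h_right=1, diff=0 [OK], height=2
  node 38: h_left=-1, h_right=-1, diff=0 [OK], height=0
  node 42: h_left=0, h_right=-1, diff=1 [OK], height=1
  node 48: h_left=-1, h_right=-1, diff=0 [OK], height=0
  node 43: h_left=1, h_right=0, diff=1 [OK], height=2
  node 37: h_left=2, h_right=2, diff=0 [OK], height=3
All nodes satisfy the balance condition.
Result: Balanced


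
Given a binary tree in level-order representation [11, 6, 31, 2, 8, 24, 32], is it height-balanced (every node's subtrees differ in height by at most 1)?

Tree (level-order array): [11, 6, 31, 2, 8, 24, 32]
Definition: a tree is height-balanced if, at every node, |h(left) - h(right)| <= 1 (empty subtree has height -1).
Bottom-up per-node check:
  node 2: h_left=-1, h_right=-1, diff=0 [OK], height=0
  node 8: h_left=-1, h_right=-1, diff=0 [OK], height=0
  node 6: h_left=0, h_right=0, diff=0 [OK], height=1
  node 24: h_left=-1, h_right=-1, diff=0 [OK], height=0
  node 32: h_left=-1, h_right=-1, diff=0 [OK], height=0
  node 31: h_left=0, h_right=0, diff=0 [OK], height=1
  node 11: h_left=1, h_right=1, diff=0 [OK], height=2
All nodes satisfy the balance condition.
Result: Balanced


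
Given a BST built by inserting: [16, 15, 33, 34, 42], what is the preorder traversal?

Tree insertion order: [16, 15, 33, 34, 42]
Tree (level-order array): [16, 15, 33, None, None, None, 34, None, 42]
Preorder traversal: [16, 15, 33, 34, 42]


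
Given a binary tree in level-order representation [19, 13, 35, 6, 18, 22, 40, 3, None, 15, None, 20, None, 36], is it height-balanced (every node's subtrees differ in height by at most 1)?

Tree (level-order array): [19, 13, 35, 6, 18, 22, 40, 3, None, 15, None, 20, None, 36]
Definition: a tree is height-balanced if, at every node, |h(left) - h(right)| <= 1 (empty subtree has height -1).
Bottom-up per-node check:
  node 3: h_left=-1, h_right=-1, diff=0 [OK], height=0
  node 6: h_left=0, h_right=-1, diff=1 [OK], height=1
  node 15: h_left=-1, h_right=-1, diff=0 [OK], height=0
  node 18: h_left=0, h_right=-1, diff=1 [OK], height=1
  node 13: h_left=1, h_right=1, diff=0 [OK], height=2
  node 20: h_left=-1, h_right=-1, diff=0 [OK], height=0
  node 22: h_left=0, h_right=-1, diff=1 [OK], height=1
  node 36: h_left=-1, h_right=-1, diff=0 [OK], height=0
  node 40: h_left=0, h_right=-1, diff=1 [OK], height=1
  node 35: h_left=1, h_right=1, diff=0 [OK], height=2
  node 19: h_left=2, h_right=2, diff=0 [OK], height=3
All nodes satisfy the balance condition.
Result: Balanced


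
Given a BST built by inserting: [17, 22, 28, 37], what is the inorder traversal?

Tree insertion order: [17, 22, 28, 37]
Tree (level-order array): [17, None, 22, None, 28, None, 37]
Inorder traversal: [17, 22, 28, 37]


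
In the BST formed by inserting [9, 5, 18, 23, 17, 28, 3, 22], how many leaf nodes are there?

Tree built from: [9, 5, 18, 23, 17, 28, 3, 22]
Tree (level-order array): [9, 5, 18, 3, None, 17, 23, None, None, None, None, 22, 28]
Rule: A leaf has 0 children.
Per-node child counts:
  node 9: 2 child(ren)
  node 5: 1 child(ren)
  node 3: 0 child(ren)
  node 18: 2 child(ren)
  node 17: 0 child(ren)
  node 23: 2 child(ren)
  node 22: 0 child(ren)
  node 28: 0 child(ren)
Matching nodes: [3, 17, 22, 28]
Count of leaf nodes: 4


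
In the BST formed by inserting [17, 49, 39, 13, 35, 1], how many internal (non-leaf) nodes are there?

Tree built from: [17, 49, 39, 13, 35, 1]
Tree (level-order array): [17, 13, 49, 1, None, 39, None, None, None, 35]
Rule: An internal node has at least one child.
Per-node child counts:
  node 17: 2 child(ren)
  node 13: 1 child(ren)
  node 1: 0 child(ren)
  node 49: 1 child(ren)
  node 39: 1 child(ren)
  node 35: 0 child(ren)
Matching nodes: [17, 13, 49, 39]
Count of internal (non-leaf) nodes: 4


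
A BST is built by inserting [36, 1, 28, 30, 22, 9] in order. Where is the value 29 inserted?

Starting tree (level order): [36, 1, None, None, 28, 22, 30, 9]
Insertion path: 36 -> 1 -> 28 -> 30
Result: insert 29 as left child of 30
Final tree (level order): [36, 1, None, None, 28, 22, 30, 9, None, 29]


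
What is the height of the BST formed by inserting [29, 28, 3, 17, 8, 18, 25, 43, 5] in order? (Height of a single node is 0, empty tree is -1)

Insertion order: [29, 28, 3, 17, 8, 18, 25, 43, 5]
Tree (level-order array): [29, 28, 43, 3, None, None, None, None, 17, 8, 18, 5, None, None, 25]
Compute height bottom-up (empty subtree = -1):
  height(5) = 1 + max(-1, -1) = 0
  height(8) = 1 + max(0, -1) = 1
  height(25) = 1 + max(-1, -1) = 0
  height(18) = 1 + max(-1, 0) = 1
  height(17) = 1 + max(1, 1) = 2
  height(3) = 1 + max(-1, 2) = 3
  height(28) = 1 + max(3, -1) = 4
  height(43) = 1 + max(-1, -1) = 0
  height(29) = 1 + max(4, 0) = 5
Height = 5


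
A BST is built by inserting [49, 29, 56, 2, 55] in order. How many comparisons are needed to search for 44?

Search path for 44: 49 -> 29
Found: False
Comparisons: 2


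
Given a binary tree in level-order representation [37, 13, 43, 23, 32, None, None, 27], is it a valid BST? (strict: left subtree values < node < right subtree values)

Level-order array: [37, 13, 43, 23, 32, None, None, 27]
Validate using subtree bounds (lo, hi): at each node, require lo < value < hi,
then recurse left with hi=value and right with lo=value.
Preorder trace (stopping at first violation):
  at node 37 with bounds (-inf, +inf): OK
  at node 13 with bounds (-inf, 37): OK
  at node 23 with bounds (-inf, 13): VIOLATION
Node 23 violates its bound: not (-inf < 23 < 13).
Result: Not a valid BST


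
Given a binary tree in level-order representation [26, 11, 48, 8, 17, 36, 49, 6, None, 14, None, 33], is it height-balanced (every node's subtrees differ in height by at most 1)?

Tree (level-order array): [26, 11, 48, 8, 17, 36, 49, 6, None, 14, None, 33]
Definition: a tree is height-balanced if, at every node, |h(left) - h(right)| <= 1 (empty subtree has height -1).
Bottom-up per-node check:
  node 6: h_left=-1, h_right=-1, diff=0 [OK], height=0
  node 8: h_left=0, h_right=-1, diff=1 [OK], height=1
  node 14: h_left=-1, h_right=-1, diff=0 [OK], height=0
  node 17: h_left=0, h_right=-1, diff=1 [OK], height=1
  node 11: h_left=1, h_right=1, diff=0 [OK], height=2
  node 33: h_left=-1, h_right=-1, diff=0 [OK], height=0
  node 36: h_left=0, h_right=-1, diff=1 [OK], height=1
  node 49: h_left=-1, h_right=-1, diff=0 [OK], height=0
  node 48: h_left=1, h_right=0, diff=1 [OK], height=2
  node 26: h_left=2, h_right=2, diff=0 [OK], height=3
All nodes satisfy the balance condition.
Result: Balanced


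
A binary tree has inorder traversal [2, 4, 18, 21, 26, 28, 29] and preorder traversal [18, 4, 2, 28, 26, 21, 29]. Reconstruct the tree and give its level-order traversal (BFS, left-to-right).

Inorder:  [2, 4, 18, 21, 26, 28, 29]
Preorder: [18, 4, 2, 28, 26, 21, 29]
Algorithm: preorder visits root first, so consume preorder in order;
for each root, split the current inorder slice at that value into
left-subtree inorder and right-subtree inorder, then recurse.
Recursive splits:
  root=18; inorder splits into left=[2, 4], right=[21, 26, 28, 29]
  root=4; inorder splits into left=[2], right=[]
  root=2; inorder splits into left=[], right=[]
  root=28; inorder splits into left=[21, 26], right=[29]
  root=26; inorder splits into left=[21], right=[]
  root=21; inorder splits into left=[], right=[]
  root=29; inorder splits into left=[], right=[]
Reconstructed level-order: [18, 4, 28, 2, 26, 29, 21]


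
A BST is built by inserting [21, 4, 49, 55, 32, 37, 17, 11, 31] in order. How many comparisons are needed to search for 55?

Search path for 55: 21 -> 49 -> 55
Found: True
Comparisons: 3


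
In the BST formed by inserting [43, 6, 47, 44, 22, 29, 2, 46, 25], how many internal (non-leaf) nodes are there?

Tree built from: [43, 6, 47, 44, 22, 29, 2, 46, 25]
Tree (level-order array): [43, 6, 47, 2, 22, 44, None, None, None, None, 29, None, 46, 25]
Rule: An internal node has at least one child.
Per-node child counts:
  node 43: 2 child(ren)
  node 6: 2 child(ren)
  node 2: 0 child(ren)
  node 22: 1 child(ren)
  node 29: 1 child(ren)
  node 25: 0 child(ren)
  node 47: 1 child(ren)
  node 44: 1 child(ren)
  node 46: 0 child(ren)
Matching nodes: [43, 6, 22, 29, 47, 44]
Count of internal (non-leaf) nodes: 6


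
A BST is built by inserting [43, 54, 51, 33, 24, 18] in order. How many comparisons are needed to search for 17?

Search path for 17: 43 -> 33 -> 24 -> 18
Found: False
Comparisons: 4


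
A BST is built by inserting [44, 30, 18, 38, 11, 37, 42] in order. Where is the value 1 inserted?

Starting tree (level order): [44, 30, None, 18, 38, 11, None, 37, 42]
Insertion path: 44 -> 30 -> 18 -> 11
Result: insert 1 as left child of 11
Final tree (level order): [44, 30, None, 18, 38, 11, None, 37, 42, 1]


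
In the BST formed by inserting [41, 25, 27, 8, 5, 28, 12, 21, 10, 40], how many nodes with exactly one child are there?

Tree built from: [41, 25, 27, 8, 5, 28, 12, 21, 10, 40]
Tree (level-order array): [41, 25, None, 8, 27, 5, 12, None, 28, None, None, 10, 21, None, 40]
Rule: These are nodes with exactly 1 non-null child.
Per-node child counts:
  node 41: 1 child(ren)
  node 25: 2 child(ren)
  node 8: 2 child(ren)
  node 5: 0 child(ren)
  node 12: 2 child(ren)
  node 10: 0 child(ren)
  node 21: 0 child(ren)
  node 27: 1 child(ren)
  node 28: 1 child(ren)
  node 40: 0 child(ren)
Matching nodes: [41, 27, 28]
Count of nodes with exactly one child: 3


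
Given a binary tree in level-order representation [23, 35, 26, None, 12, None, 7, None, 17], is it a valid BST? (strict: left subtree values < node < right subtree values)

Level-order array: [23, 35, 26, None, 12, None, 7, None, 17]
Validate using subtree bounds (lo, hi): at each node, require lo < value < hi,
then recurse left with hi=value and right with lo=value.
Preorder trace (stopping at first violation):
  at node 23 with bounds (-inf, +inf): OK
  at node 35 with bounds (-inf, 23): VIOLATION
Node 35 violates its bound: not (-inf < 35 < 23).
Result: Not a valid BST


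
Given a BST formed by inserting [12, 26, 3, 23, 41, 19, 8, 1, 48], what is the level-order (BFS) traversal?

Tree insertion order: [12, 26, 3, 23, 41, 19, 8, 1, 48]
Tree (level-order array): [12, 3, 26, 1, 8, 23, 41, None, None, None, None, 19, None, None, 48]
BFS from the root, enqueuing left then right child of each popped node:
  queue [12] -> pop 12, enqueue [3, 26], visited so far: [12]
  queue [3, 26] -> pop 3, enqueue [1, 8], visited so far: [12, 3]
  queue [26, 1, 8] -> pop 26, enqueue [23, 41], visited so far: [12, 3, 26]
  queue [1, 8, 23, 41] -> pop 1, enqueue [none], visited so far: [12, 3, 26, 1]
  queue [8, 23, 41] -> pop 8, enqueue [none], visited so far: [12, 3, 26, 1, 8]
  queue [23, 41] -> pop 23, enqueue [19], visited so far: [12, 3, 26, 1, 8, 23]
  queue [41, 19] -> pop 41, enqueue [48], visited so far: [12, 3, 26, 1, 8, 23, 41]
  queue [19, 48] -> pop 19, enqueue [none], visited so far: [12, 3, 26, 1, 8, 23, 41, 19]
  queue [48] -> pop 48, enqueue [none], visited so far: [12, 3, 26, 1, 8, 23, 41, 19, 48]
Result: [12, 3, 26, 1, 8, 23, 41, 19, 48]


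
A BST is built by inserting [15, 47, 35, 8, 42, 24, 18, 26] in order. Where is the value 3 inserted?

Starting tree (level order): [15, 8, 47, None, None, 35, None, 24, 42, 18, 26]
Insertion path: 15 -> 8
Result: insert 3 as left child of 8
Final tree (level order): [15, 8, 47, 3, None, 35, None, None, None, 24, 42, 18, 26]


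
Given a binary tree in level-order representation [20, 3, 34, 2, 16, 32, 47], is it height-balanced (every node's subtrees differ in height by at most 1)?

Tree (level-order array): [20, 3, 34, 2, 16, 32, 47]
Definition: a tree is height-balanced if, at every node, |h(left) - h(right)| <= 1 (empty subtree has height -1).
Bottom-up per-node check:
  node 2: h_left=-1, h_right=-1, diff=0 [OK], height=0
  node 16: h_left=-1, h_right=-1, diff=0 [OK], height=0
  node 3: h_left=0, h_right=0, diff=0 [OK], height=1
  node 32: h_left=-1, h_right=-1, diff=0 [OK], height=0
  node 47: h_left=-1, h_right=-1, diff=0 [OK], height=0
  node 34: h_left=0, h_right=0, diff=0 [OK], height=1
  node 20: h_left=1, h_right=1, diff=0 [OK], height=2
All nodes satisfy the balance condition.
Result: Balanced


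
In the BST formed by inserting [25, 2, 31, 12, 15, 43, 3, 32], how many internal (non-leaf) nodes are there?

Tree built from: [25, 2, 31, 12, 15, 43, 3, 32]
Tree (level-order array): [25, 2, 31, None, 12, None, 43, 3, 15, 32]
Rule: An internal node has at least one child.
Per-node child counts:
  node 25: 2 child(ren)
  node 2: 1 child(ren)
  node 12: 2 child(ren)
  node 3: 0 child(ren)
  node 15: 0 child(ren)
  node 31: 1 child(ren)
  node 43: 1 child(ren)
  node 32: 0 child(ren)
Matching nodes: [25, 2, 12, 31, 43]
Count of internal (non-leaf) nodes: 5


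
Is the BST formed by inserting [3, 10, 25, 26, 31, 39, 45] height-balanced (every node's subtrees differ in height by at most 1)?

Tree (level-order array): [3, None, 10, None, 25, None, 26, None, 31, None, 39, None, 45]
Definition: a tree is height-balanced if, at every node, |h(left) - h(right)| <= 1 (empty subtree has height -1).
Bottom-up per-node check:
  node 45: h_left=-1, h_right=-1, diff=0 [OK], height=0
  node 39: h_left=-1, h_right=0, diff=1 [OK], height=1
  node 31: h_left=-1, h_right=1, diff=2 [FAIL (|-1-1|=2 > 1)], height=2
  node 26: h_left=-1, h_right=2, diff=3 [FAIL (|-1-2|=3 > 1)], height=3
  node 25: h_left=-1, h_right=3, diff=4 [FAIL (|-1-3|=4 > 1)], height=4
  node 10: h_left=-1, h_right=4, diff=5 [FAIL (|-1-4|=5 > 1)], height=5
  node 3: h_left=-1, h_right=5, diff=6 [FAIL (|-1-5|=6 > 1)], height=6
Node 31 violates the condition: |-1 - 1| = 2 > 1.
Result: Not balanced


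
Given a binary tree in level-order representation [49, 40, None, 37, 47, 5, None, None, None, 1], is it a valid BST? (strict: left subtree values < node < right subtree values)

Level-order array: [49, 40, None, 37, 47, 5, None, None, None, 1]
Validate using subtree bounds (lo, hi): at each node, require lo < value < hi,
then recurse left with hi=value and right with lo=value.
Preorder trace (stopping at first violation):
  at node 49 with bounds (-inf, +inf): OK
  at node 40 with bounds (-inf, 49): OK
  at node 37 with bounds (-inf, 40): OK
  at node 5 with bounds (-inf, 37): OK
  at node 1 with bounds (-inf, 5): OK
  at node 47 with bounds (40, 49): OK
No violation found at any node.
Result: Valid BST


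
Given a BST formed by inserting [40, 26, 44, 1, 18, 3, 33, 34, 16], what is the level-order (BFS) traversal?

Tree insertion order: [40, 26, 44, 1, 18, 3, 33, 34, 16]
Tree (level-order array): [40, 26, 44, 1, 33, None, None, None, 18, None, 34, 3, None, None, None, None, 16]
BFS from the root, enqueuing left then right child of each popped node:
  queue [40] -> pop 40, enqueue [26, 44], visited so far: [40]
  queue [26, 44] -> pop 26, enqueue [1, 33], visited so far: [40, 26]
  queue [44, 1, 33] -> pop 44, enqueue [none], visited so far: [40, 26, 44]
  queue [1, 33] -> pop 1, enqueue [18], visited so far: [40, 26, 44, 1]
  queue [33, 18] -> pop 33, enqueue [34], visited so far: [40, 26, 44, 1, 33]
  queue [18, 34] -> pop 18, enqueue [3], visited so far: [40, 26, 44, 1, 33, 18]
  queue [34, 3] -> pop 34, enqueue [none], visited so far: [40, 26, 44, 1, 33, 18, 34]
  queue [3] -> pop 3, enqueue [16], visited so far: [40, 26, 44, 1, 33, 18, 34, 3]
  queue [16] -> pop 16, enqueue [none], visited so far: [40, 26, 44, 1, 33, 18, 34, 3, 16]
Result: [40, 26, 44, 1, 33, 18, 34, 3, 16]


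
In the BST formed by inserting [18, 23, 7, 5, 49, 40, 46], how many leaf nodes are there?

Tree built from: [18, 23, 7, 5, 49, 40, 46]
Tree (level-order array): [18, 7, 23, 5, None, None, 49, None, None, 40, None, None, 46]
Rule: A leaf has 0 children.
Per-node child counts:
  node 18: 2 child(ren)
  node 7: 1 child(ren)
  node 5: 0 child(ren)
  node 23: 1 child(ren)
  node 49: 1 child(ren)
  node 40: 1 child(ren)
  node 46: 0 child(ren)
Matching nodes: [5, 46]
Count of leaf nodes: 2


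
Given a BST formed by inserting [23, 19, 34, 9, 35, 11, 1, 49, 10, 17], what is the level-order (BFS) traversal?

Tree insertion order: [23, 19, 34, 9, 35, 11, 1, 49, 10, 17]
Tree (level-order array): [23, 19, 34, 9, None, None, 35, 1, 11, None, 49, None, None, 10, 17]
BFS from the root, enqueuing left then right child of each popped node:
  queue [23] -> pop 23, enqueue [19, 34], visited so far: [23]
  queue [19, 34] -> pop 19, enqueue [9], visited so far: [23, 19]
  queue [34, 9] -> pop 34, enqueue [35], visited so far: [23, 19, 34]
  queue [9, 35] -> pop 9, enqueue [1, 11], visited so far: [23, 19, 34, 9]
  queue [35, 1, 11] -> pop 35, enqueue [49], visited so far: [23, 19, 34, 9, 35]
  queue [1, 11, 49] -> pop 1, enqueue [none], visited so far: [23, 19, 34, 9, 35, 1]
  queue [11, 49] -> pop 11, enqueue [10, 17], visited so far: [23, 19, 34, 9, 35, 1, 11]
  queue [49, 10, 17] -> pop 49, enqueue [none], visited so far: [23, 19, 34, 9, 35, 1, 11, 49]
  queue [10, 17] -> pop 10, enqueue [none], visited so far: [23, 19, 34, 9, 35, 1, 11, 49, 10]
  queue [17] -> pop 17, enqueue [none], visited so far: [23, 19, 34, 9, 35, 1, 11, 49, 10, 17]
Result: [23, 19, 34, 9, 35, 1, 11, 49, 10, 17]


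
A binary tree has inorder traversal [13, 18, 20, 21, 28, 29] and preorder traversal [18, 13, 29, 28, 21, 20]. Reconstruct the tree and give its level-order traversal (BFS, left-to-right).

Inorder:  [13, 18, 20, 21, 28, 29]
Preorder: [18, 13, 29, 28, 21, 20]
Algorithm: preorder visits root first, so consume preorder in order;
for each root, split the current inorder slice at that value into
left-subtree inorder and right-subtree inorder, then recurse.
Recursive splits:
  root=18; inorder splits into left=[13], right=[20, 21, 28, 29]
  root=13; inorder splits into left=[], right=[]
  root=29; inorder splits into left=[20, 21, 28], right=[]
  root=28; inorder splits into left=[20, 21], right=[]
  root=21; inorder splits into left=[20], right=[]
  root=20; inorder splits into left=[], right=[]
Reconstructed level-order: [18, 13, 29, 28, 21, 20]


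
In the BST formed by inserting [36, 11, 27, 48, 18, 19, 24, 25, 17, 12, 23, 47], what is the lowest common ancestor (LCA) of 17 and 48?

Tree insertion order: [36, 11, 27, 48, 18, 19, 24, 25, 17, 12, 23, 47]
Tree (level-order array): [36, 11, 48, None, 27, 47, None, 18, None, None, None, 17, 19, 12, None, None, 24, None, None, 23, 25]
In a BST, the LCA of p=17, q=48 is the first node v on the
root-to-leaf path with p <= v <= q (go left if both < v, right if both > v).
Walk from root:
  at 36: 17 <= 36 <= 48, this is the LCA
LCA = 36


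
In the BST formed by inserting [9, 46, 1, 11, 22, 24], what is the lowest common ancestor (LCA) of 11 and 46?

Tree insertion order: [9, 46, 1, 11, 22, 24]
Tree (level-order array): [9, 1, 46, None, None, 11, None, None, 22, None, 24]
In a BST, the LCA of p=11, q=46 is the first node v on the
root-to-leaf path with p <= v <= q (go left if both < v, right if both > v).
Walk from root:
  at 9: both 11 and 46 > 9, go right
  at 46: 11 <= 46 <= 46, this is the LCA
LCA = 46


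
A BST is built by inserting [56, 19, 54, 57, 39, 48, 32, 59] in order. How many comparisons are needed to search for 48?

Search path for 48: 56 -> 19 -> 54 -> 39 -> 48
Found: True
Comparisons: 5


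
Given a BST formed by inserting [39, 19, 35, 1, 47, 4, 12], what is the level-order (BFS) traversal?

Tree insertion order: [39, 19, 35, 1, 47, 4, 12]
Tree (level-order array): [39, 19, 47, 1, 35, None, None, None, 4, None, None, None, 12]
BFS from the root, enqueuing left then right child of each popped node:
  queue [39] -> pop 39, enqueue [19, 47], visited so far: [39]
  queue [19, 47] -> pop 19, enqueue [1, 35], visited so far: [39, 19]
  queue [47, 1, 35] -> pop 47, enqueue [none], visited so far: [39, 19, 47]
  queue [1, 35] -> pop 1, enqueue [4], visited so far: [39, 19, 47, 1]
  queue [35, 4] -> pop 35, enqueue [none], visited so far: [39, 19, 47, 1, 35]
  queue [4] -> pop 4, enqueue [12], visited so far: [39, 19, 47, 1, 35, 4]
  queue [12] -> pop 12, enqueue [none], visited so far: [39, 19, 47, 1, 35, 4, 12]
Result: [39, 19, 47, 1, 35, 4, 12]


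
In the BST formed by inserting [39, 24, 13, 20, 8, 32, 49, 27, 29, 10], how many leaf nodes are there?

Tree built from: [39, 24, 13, 20, 8, 32, 49, 27, 29, 10]
Tree (level-order array): [39, 24, 49, 13, 32, None, None, 8, 20, 27, None, None, 10, None, None, None, 29]
Rule: A leaf has 0 children.
Per-node child counts:
  node 39: 2 child(ren)
  node 24: 2 child(ren)
  node 13: 2 child(ren)
  node 8: 1 child(ren)
  node 10: 0 child(ren)
  node 20: 0 child(ren)
  node 32: 1 child(ren)
  node 27: 1 child(ren)
  node 29: 0 child(ren)
  node 49: 0 child(ren)
Matching nodes: [10, 20, 29, 49]
Count of leaf nodes: 4


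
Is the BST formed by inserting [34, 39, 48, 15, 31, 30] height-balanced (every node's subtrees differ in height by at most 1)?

Tree (level-order array): [34, 15, 39, None, 31, None, 48, 30]
Definition: a tree is height-balanced if, at every node, |h(left) - h(right)| <= 1 (empty subtree has height -1).
Bottom-up per-node check:
  node 30: h_left=-1, h_right=-1, diff=0 [OK], height=0
  node 31: h_left=0, h_right=-1, diff=1 [OK], height=1
  node 15: h_left=-1, h_right=1, diff=2 [FAIL (|-1-1|=2 > 1)], height=2
  node 48: h_left=-1, h_right=-1, diff=0 [OK], height=0
  node 39: h_left=-1, h_right=0, diff=1 [OK], height=1
  node 34: h_left=2, h_right=1, diff=1 [OK], height=3
Node 15 violates the condition: |-1 - 1| = 2 > 1.
Result: Not balanced


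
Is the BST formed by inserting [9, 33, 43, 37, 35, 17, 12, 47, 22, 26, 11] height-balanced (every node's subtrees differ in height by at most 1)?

Tree (level-order array): [9, None, 33, 17, 43, 12, 22, 37, 47, 11, None, None, 26, 35]
Definition: a tree is height-balanced if, at every node, |h(left) - h(right)| <= 1 (empty subtree has height -1).
Bottom-up per-node check:
  node 11: h_left=-1, h_right=-1, diff=0 [OK], height=0
  node 12: h_left=0, h_right=-1, diff=1 [OK], height=1
  node 26: h_left=-1, h_right=-1, diff=0 [OK], height=0
  node 22: h_left=-1, h_right=0, diff=1 [OK], height=1
  node 17: h_left=1, h_right=1, diff=0 [OK], height=2
  node 35: h_left=-1, h_right=-1, diff=0 [OK], height=0
  node 37: h_left=0, h_right=-1, diff=1 [OK], height=1
  node 47: h_left=-1, h_right=-1, diff=0 [OK], height=0
  node 43: h_left=1, h_right=0, diff=1 [OK], height=2
  node 33: h_left=2, h_right=2, diff=0 [OK], height=3
  node 9: h_left=-1, h_right=3, diff=4 [FAIL (|-1-3|=4 > 1)], height=4
Node 9 violates the condition: |-1 - 3| = 4 > 1.
Result: Not balanced


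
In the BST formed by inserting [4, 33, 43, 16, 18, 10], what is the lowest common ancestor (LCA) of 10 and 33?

Tree insertion order: [4, 33, 43, 16, 18, 10]
Tree (level-order array): [4, None, 33, 16, 43, 10, 18]
In a BST, the LCA of p=10, q=33 is the first node v on the
root-to-leaf path with p <= v <= q (go left if both < v, right if both > v).
Walk from root:
  at 4: both 10 and 33 > 4, go right
  at 33: 10 <= 33 <= 33, this is the LCA
LCA = 33


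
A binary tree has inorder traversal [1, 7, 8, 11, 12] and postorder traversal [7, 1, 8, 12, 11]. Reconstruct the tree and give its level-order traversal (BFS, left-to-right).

Inorder:   [1, 7, 8, 11, 12]
Postorder: [7, 1, 8, 12, 11]
Algorithm: postorder visits root last, so walk postorder right-to-left;
each value is the root of the current inorder slice — split it at that
value, recurse on the right subtree first, then the left.
Recursive splits:
  root=11; inorder splits into left=[1, 7, 8], right=[12]
  root=12; inorder splits into left=[], right=[]
  root=8; inorder splits into left=[1, 7], right=[]
  root=1; inorder splits into left=[], right=[7]
  root=7; inorder splits into left=[], right=[]
Reconstructed level-order: [11, 8, 12, 1, 7]


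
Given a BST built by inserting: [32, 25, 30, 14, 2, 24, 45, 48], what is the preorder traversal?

Tree insertion order: [32, 25, 30, 14, 2, 24, 45, 48]
Tree (level-order array): [32, 25, 45, 14, 30, None, 48, 2, 24]
Preorder traversal: [32, 25, 14, 2, 24, 30, 45, 48]


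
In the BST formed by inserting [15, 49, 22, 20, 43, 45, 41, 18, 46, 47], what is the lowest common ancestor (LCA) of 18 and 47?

Tree insertion order: [15, 49, 22, 20, 43, 45, 41, 18, 46, 47]
Tree (level-order array): [15, None, 49, 22, None, 20, 43, 18, None, 41, 45, None, None, None, None, None, 46, None, 47]
In a BST, the LCA of p=18, q=47 is the first node v on the
root-to-leaf path with p <= v <= q (go left if both < v, right if both > v).
Walk from root:
  at 15: both 18 and 47 > 15, go right
  at 49: both 18 and 47 < 49, go left
  at 22: 18 <= 22 <= 47, this is the LCA
LCA = 22


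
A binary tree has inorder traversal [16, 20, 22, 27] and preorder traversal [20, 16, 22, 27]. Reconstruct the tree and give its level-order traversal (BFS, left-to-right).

Inorder:  [16, 20, 22, 27]
Preorder: [20, 16, 22, 27]
Algorithm: preorder visits root first, so consume preorder in order;
for each root, split the current inorder slice at that value into
left-subtree inorder and right-subtree inorder, then recurse.
Recursive splits:
  root=20; inorder splits into left=[16], right=[22, 27]
  root=16; inorder splits into left=[], right=[]
  root=22; inorder splits into left=[], right=[27]
  root=27; inorder splits into left=[], right=[]
Reconstructed level-order: [20, 16, 22, 27]


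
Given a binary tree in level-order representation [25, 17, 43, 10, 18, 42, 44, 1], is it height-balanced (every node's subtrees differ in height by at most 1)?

Tree (level-order array): [25, 17, 43, 10, 18, 42, 44, 1]
Definition: a tree is height-balanced if, at every node, |h(left) - h(right)| <= 1 (empty subtree has height -1).
Bottom-up per-node check:
  node 1: h_left=-1, h_right=-1, diff=0 [OK], height=0
  node 10: h_left=0, h_right=-1, diff=1 [OK], height=1
  node 18: h_left=-1, h_right=-1, diff=0 [OK], height=0
  node 17: h_left=1, h_right=0, diff=1 [OK], height=2
  node 42: h_left=-1, h_right=-1, diff=0 [OK], height=0
  node 44: h_left=-1, h_right=-1, diff=0 [OK], height=0
  node 43: h_left=0, h_right=0, diff=0 [OK], height=1
  node 25: h_left=2, h_right=1, diff=1 [OK], height=3
All nodes satisfy the balance condition.
Result: Balanced


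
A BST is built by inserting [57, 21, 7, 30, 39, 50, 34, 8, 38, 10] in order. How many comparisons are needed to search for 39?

Search path for 39: 57 -> 21 -> 30 -> 39
Found: True
Comparisons: 4


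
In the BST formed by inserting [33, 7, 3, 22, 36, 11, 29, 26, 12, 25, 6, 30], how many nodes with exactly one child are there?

Tree built from: [33, 7, 3, 22, 36, 11, 29, 26, 12, 25, 6, 30]
Tree (level-order array): [33, 7, 36, 3, 22, None, None, None, 6, 11, 29, None, None, None, 12, 26, 30, None, None, 25]
Rule: These are nodes with exactly 1 non-null child.
Per-node child counts:
  node 33: 2 child(ren)
  node 7: 2 child(ren)
  node 3: 1 child(ren)
  node 6: 0 child(ren)
  node 22: 2 child(ren)
  node 11: 1 child(ren)
  node 12: 0 child(ren)
  node 29: 2 child(ren)
  node 26: 1 child(ren)
  node 25: 0 child(ren)
  node 30: 0 child(ren)
  node 36: 0 child(ren)
Matching nodes: [3, 11, 26]
Count of nodes with exactly one child: 3


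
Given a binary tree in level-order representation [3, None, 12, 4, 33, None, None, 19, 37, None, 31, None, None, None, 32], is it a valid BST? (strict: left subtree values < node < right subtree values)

Level-order array: [3, None, 12, 4, 33, None, None, 19, 37, None, 31, None, None, None, 32]
Validate using subtree bounds (lo, hi): at each node, require lo < value < hi,
then recurse left with hi=value and right with lo=value.
Preorder trace (stopping at first violation):
  at node 3 with bounds (-inf, +inf): OK
  at node 12 with bounds (3, +inf): OK
  at node 4 with bounds (3, 12): OK
  at node 33 with bounds (12, +inf): OK
  at node 19 with bounds (12, 33): OK
  at node 31 with bounds (19, 33): OK
  at node 32 with bounds (31, 33): OK
  at node 37 with bounds (33, +inf): OK
No violation found at any node.
Result: Valid BST


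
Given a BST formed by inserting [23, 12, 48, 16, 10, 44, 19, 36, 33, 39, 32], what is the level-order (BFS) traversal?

Tree insertion order: [23, 12, 48, 16, 10, 44, 19, 36, 33, 39, 32]
Tree (level-order array): [23, 12, 48, 10, 16, 44, None, None, None, None, 19, 36, None, None, None, 33, 39, 32]
BFS from the root, enqueuing left then right child of each popped node:
  queue [23] -> pop 23, enqueue [12, 48], visited so far: [23]
  queue [12, 48] -> pop 12, enqueue [10, 16], visited so far: [23, 12]
  queue [48, 10, 16] -> pop 48, enqueue [44], visited so far: [23, 12, 48]
  queue [10, 16, 44] -> pop 10, enqueue [none], visited so far: [23, 12, 48, 10]
  queue [16, 44] -> pop 16, enqueue [19], visited so far: [23, 12, 48, 10, 16]
  queue [44, 19] -> pop 44, enqueue [36], visited so far: [23, 12, 48, 10, 16, 44]
  queue [19, 36] -> pop 19, enqueue [none], visited so far: [23, 12, 48, 10, 16, 44, 19]
  queue [36] -> pop 36, enqueue [33, 39], visited so far: [23, 12, 48, 10, 16, 44, 19, 36]
  queue [33, 39] -> pop 33, enqueue [32], visited so far: [23, 12, 48, 10, 16, 44, 19, 36, 33]
  queue [39, 32] -> pop 39, enqueue [none], visited so far: [23, 12, 48, 10, 16, 44, 19, 36, 33, 39]
  queue [32] -> pop 32, enqueue [none], visited so far: [23, 12, 48, 10, 16, 44, 19, 36, 33, 39, 32]
Result: [23, 12, 48, 10, 16, 44, 19, 36, 33, 39, 32]


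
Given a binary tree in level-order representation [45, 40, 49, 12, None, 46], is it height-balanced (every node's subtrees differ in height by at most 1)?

Tree (level-order array): [45, 40, 49, 12, None, 46]
Definition: a tree is height-balanced if, at every node, |h(left) - h(right)| <= 1 (empty subtree has height -1).
Bottom-up per-node check:
  node 12: h_left=-1, h_right=-1, diff=0 [OK], height=0
  node 40: h_left=0, h_right=-1, diff=1 [OK], height=1
  node 46: h_left=-1, h_right=-1, diff=0 [OK], height=0
  node 49: h_left=0, h_right=-1, diff=1 [OK], height=1
  node 45: h_left=1, h_right=1, diff=0 [OK], height=2
All nodes satisfy the balance condition.
Result: Balanced


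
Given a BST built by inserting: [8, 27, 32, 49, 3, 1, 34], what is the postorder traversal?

Tree insertion order: [8, 27, 32, 49, 3, 1, 34]
Tree (level-order array): [8, 3, 27, 1, None, None, 32, None, None, None, 49, 34]
Postorder traversal: [1, 3, 34, 49, 32, 27, 8]


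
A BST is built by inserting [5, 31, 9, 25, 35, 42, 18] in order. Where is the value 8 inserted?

Starting tree (level order): [5, None, 31, 9, 35, None, 25, None, 42, 18]
Insertion path: 5 -> 31 -> 9
Result: insert 8 as left child of 9
Final tree (level order): [5, None, 31, 9, 35, 8, 25, None, 42, None, None, 18]


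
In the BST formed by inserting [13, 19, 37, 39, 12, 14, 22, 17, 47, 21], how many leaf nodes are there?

Tree built from: [13, 19, 37, 39, 12, 14, 22, 17, 47, 21]
Tree (level-order array): [13, 12, 19, None, None, 14, 37, None, 17, 22, 39, None, None, 21, None, None, 47]
Rule: A leaf has 0 children.
Per-node child counts:
  node 13: 2 child(ren)
  node 12: 0 child(ren)
  node 19: 2 child(ren)
  node 14: 1 child(ren)
  node 17: 0 child(ren)
  node 37: 2 child(ren)
  node 22: 1 child(ren)
  node 21: 0 child(ren)
  node 39: 1 child(ren)
  node 47: 0 child(ren)
Matching nodes: [12, 17, 21, 47]
Count of leaf nodes: 4


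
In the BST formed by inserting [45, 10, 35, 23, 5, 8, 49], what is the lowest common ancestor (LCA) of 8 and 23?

Tree insertion order: [45, 10, 35, 23, 5, 8, 49]
Tree (level-order array): [45, 10, 49, 5, 35, None, None, None, 8, 23]
In a BST, the LCA of p=8, q=23 is the first node v on the
root-to-leaf path with p <= v <= q (go left if both < v, right if both > v).
Walk from root:
  at 45: both 8 and 23 < 45, go left
  at 10: 8 <= 10 <= 23, this is the LCA
LCA = 10


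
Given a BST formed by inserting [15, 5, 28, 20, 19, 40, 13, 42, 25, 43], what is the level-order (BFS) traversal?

Tree insertion order: [15, 5, 28, 20, 19, 40, 13, 42, 25, 43]
Tree (level-order array): [15, 5, 28, None, 13, 20, 40, None, None, 19, 25, None, 42, None, None, None, None, None, 43]
BFS from the root, enqueuing left then right child of each popped node:
  queue [15] -> pop 15, enqueue [5, 28], visited so far: [15]
  queue [5, 28] -> pop 5, enqueue [13], visited so far: [15, 5]
  queue [28, 13] -> pop 28, enqueue [20, 40], visited so far: [15, 5, 28]
  queue [13, 20, 40] -> pop 13, enqueue [none], visited so far: [15, 5, 28, 13]
  queue [20, 40] -> pop 20, enqueue [19, 25], visited so far: [15, 5, 28, 13, 20]
  queue [40, 19, 25] -> pop 40, enqueue [42], visited so far: [15, 5, 28, 13, 20, 40]
  queue [19, 25, 42] -> pop 19, enqueue [none], visited so far: [15, 5, 28, 13, 20, 40, 19]
  queue [25, 42] -> pop 25, enqueue [none], visited so far: [15, 5, 28, 13, 20, 40, 19, 25]
  queue [42] -> pop 42, enqueue [43], visited so far: [15, 5, 28, 13, 20, 40, 19, 25, 42]
  queue [43] -> pop 43, enqueue [none], visited so far: [15, 5, 28, 13, 20, 40, 19, 25, 42, 43]
Result: [15, 5, 28, 13, 20, 40, 19, 25, 42, 43]


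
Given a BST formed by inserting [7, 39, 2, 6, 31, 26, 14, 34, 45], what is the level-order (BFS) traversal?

Tree insertion order: [7, 39, 2, 6, 31, 26, 14, 34, 45]
Tree (level-order array): [7, 2, 39, None, 6, 31, 45, None, None, 26, 34, None, None, 14]
BFS from the root, enqueuing left then right child of each popped node:
  queue [7] -> pop 7, enqueue [2, 39], visited so far: [7]
  queue [2, 39] -> pop 2, enqueue [6], visited so far: [7, 2]
  queue [39, 6] -> pop 39, enqueue [31, 45], visited so far: [7, 2, 39]
  queue [6, 31, 45] -> pop 6, enqueue [none], visited so far: [7, 2, 39, 6]
  queue [31, 45] -> pop 31, enqueue [26, 34], visited so far: [7, 2, 39, 6, 31]
  queue [45, 26, 34] -> pop 45, enqueue [none], visited so far: [7, 2, 39, 6, 31, 45]
  queue [26, 34] -> pop 26, enqueue [14], visited so far: [7, 2, 39, 6, 31, 45, 26]
  queue [34, 14] -> pop 34, enqueue [none], visited so far: [7, 2, 39, 6, 31, 45, 26, 34]
  queue [14] -> pop 14, enqueue [none], visited so far: [7, 2, 39, 6, 31, 45, 26, 34, 14]
Result: [7, 2, 39, 6, 31, 45, 26, 34, 14]


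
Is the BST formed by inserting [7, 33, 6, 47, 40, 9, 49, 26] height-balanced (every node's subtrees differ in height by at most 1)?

Tree (level-order array): [7, 6, 33, None, None, 9, 47, None, 26, 40, 49]
Definition: a tree is height-balanced if, at every node, |h(left) - h(right)| <= 1 (empty subtree has height -1).
Bottom-up per-node check:
  node 6: h_left=-1, h_right=-1, diff=0 [OK], height=0
  node 26: h_left=-1, h_right=-1, diff=0 [OK], height=0
  node 9: h_left=-1, h_right=0, diff=1 [OK], height=1
  node 40: h_left=-1, h_right=-1, diff=0 [OK], height=0
  node 49: h_left=-1, h_right=-1, diff=0 [OK], height=0
  node 47: h_left=0, h_right=0, diff=0 [OK], height=1
  node 33: h_left=1, h_right=1, diff=0 [OK], height=2
  node 7: h_left=0, h_right=2, diff=2 [FAIL (|0-2|=2 > 1)], height=3
Node 7 violates the condition: |0 - 2| = 2 > 1.
Result: Not balanced


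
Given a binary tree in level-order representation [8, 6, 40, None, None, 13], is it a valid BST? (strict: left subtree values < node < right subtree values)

Level-order array: [8, 6, 40, None, None, 13]
Validate using subtree bounds (lo, hi): at each node, require lo < value < hi,
then recurse left with hi=value and right with lo=value.
Preorder trace (stopping at first violation):
  at node 8 with bounds (-inf, +inf): OK
  at node 6 with bounds (-inf, 8): OK
  at node 40 with bounds (8, +inf): OK
  at node 13 with bounds (8, 40): OK
No violation found at any node.
Result: Valid BST


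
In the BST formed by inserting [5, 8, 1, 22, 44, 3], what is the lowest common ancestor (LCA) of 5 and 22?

Tree insertion order: [5, 8, 1, 22, 44, 3]
Tree (level-order array): [5, 1, 8, None, 3, None, 22, None, None, None, 44]
In a BST, the LCA of p=5, q=22 is the first node v on the
root-to-leaf path with p <= v <= q (go left if both < v, right if both > v).
Walk from root:
  at 5: 5 <= 5 <= 22, this is the LCA
LCA = 5


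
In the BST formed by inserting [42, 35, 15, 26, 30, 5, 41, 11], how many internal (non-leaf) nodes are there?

Tree built from: [42, 35, 15, 26, 30, 5, 41, 11]
Tree (level-order array): [42, 35, None, 15, 41, 5, 26, None, None, None, 11, None, 30]
Rule: An internal node has at least one child.
Per-node child counts:
  node 42: 1 child(ren)
  node 35: 2 child(ren)
  node 15: 2 child(ren)
  node 5: 1 child(ren)
  node 11: 0 child(ren)
  node 26: 1 child(ren)
  node 30: 0 child(ren)
  node 41: 0 child(ren)
Matching nodes: [42, 35, 15, 5, 26]
Count of internal (non-leaf) nodes: 5


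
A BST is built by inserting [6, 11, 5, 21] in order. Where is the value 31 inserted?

Starting tree (level order): [6, 5, 11, None, None, None, 21]
Insertion path: 6 -> 11 -> 21
Result: insert 31 as right child of 21
Final tree (level order): [6, 5, 11, None, None, None, 21, None, 31]


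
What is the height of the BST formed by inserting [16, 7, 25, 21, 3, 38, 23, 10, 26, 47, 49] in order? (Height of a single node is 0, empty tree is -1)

Insertion order: [16, 7, 25, 21, 3, 38, 23, 10, 26, 47, 49]
Tree (level-order array): [16, 7, 25, 3, 10, 21, 38, None, None, None, None, None, 23, 26, 47, None, None, None, None, None, 49]
Compute height bottom-up (empty subtree = -1):
  height(3) = 1 + max(-1, -1) = 0
  height(10) = 1 + max(-1, -1) = 0
  height(7) = 1 + max(0, 0) = 1
  height(23) = 1 + max(-1, -1) = 0
  height(21) = 1 + max(-1, 0) = 1
  height(26) = 1 + max(-1, -1) = 0
  height(49) = 1 + max(-1, -1) = 0
  height(47) = 1 + max(-1, 0) = 1
  height(38) = 1 + max(0, 1) = 2
  height(25) = 1 + max(1, 2) = 3
  height(16) = 1 + max(1, 3) = 4
Height = 4


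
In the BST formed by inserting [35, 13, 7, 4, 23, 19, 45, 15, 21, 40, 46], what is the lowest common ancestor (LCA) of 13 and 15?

Tree insertion order: [35, 13, 7, 4, 23, 19, 45, 15, 21, 40, 46]
Tree (level-order array): [35, 13, 45, 7, 23, 40, 46, 4, None, 19, None, None, None, None, None, None, None, 15, 21]
In a BST, the LCA of p=13, q=15 is the first node v on the
root-to-leaf path with p <= v <= q (go left if both < v, right if both > v).
Walk from root:
  at 35: both 13 and 15 < 35, go left
  at 13: 13 <= 13 <= 15, this is the LCA
LCA = 13


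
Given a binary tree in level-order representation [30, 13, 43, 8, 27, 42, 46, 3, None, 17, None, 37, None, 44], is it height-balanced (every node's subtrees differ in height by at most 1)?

Tree (level-order array): [30, 13, 43, 8, 27, 42, 46, 3, None, 17, None, 37, None, 44]
Definition: a tree is height-balanced if, at every node, |h(left) - h(right)| <= 1 (empty subtree has height -1).
Bottom-up per-node check:
  node 3: h_left=-1, h_right=-1, diff=0 [OK], height=0
  node 8: h_left=0, h_right=-1, diff=1 [OK], height=1
  node 17: h_left=-1, h_right=-1, diff=0 [OK], height=0
  node 27: h_left=0, h_right=-1, diff=1 [OK], height=1
  node 13: h_left=1, h_right=1, diff=0 [OK], height=2
  node 37: h_left=-1, h_right=-1, diff=0 [OK], height=0
  node 42: h_left=0, h_right=-1, diff=1 [OK], height=1
  node 44: h_left=-1, h_right=-1, diff=0 [OK], height=0
  node 46: h_left=0, h_right=-1, diff=1 [OK], height=1
  node 43: h_left=1, h_right=1, diff=0 [OK], height=2
  node 30: h_left=2, h_right=2, diff=0 [OK], height=3
All nodes satisfy the balance condition.
Result: Balanced
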